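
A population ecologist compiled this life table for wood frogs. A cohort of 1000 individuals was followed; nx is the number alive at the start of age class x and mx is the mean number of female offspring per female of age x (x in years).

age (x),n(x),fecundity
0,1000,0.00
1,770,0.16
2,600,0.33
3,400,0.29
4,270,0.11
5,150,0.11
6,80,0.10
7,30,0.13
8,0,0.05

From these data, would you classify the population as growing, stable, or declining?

lx = nx/n0 = nx/1000: 1, 0.77, 0.6, 0.4, 0.27, 0.15, 0.08, 0.03, 0
R0 = Σ lx·mx = 0 + 0.1232 + 0.198 + 0.116 + 0.0297 + 0.0165 + 0.008 + 0.0039 + 0 = 0.4953
R0 < 1, so the population is declining.

declining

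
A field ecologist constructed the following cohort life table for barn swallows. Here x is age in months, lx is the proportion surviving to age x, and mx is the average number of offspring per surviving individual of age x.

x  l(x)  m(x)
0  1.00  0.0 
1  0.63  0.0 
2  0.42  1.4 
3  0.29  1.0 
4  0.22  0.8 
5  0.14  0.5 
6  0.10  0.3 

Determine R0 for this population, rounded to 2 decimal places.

1.15

lx·mx by age: 0, 0, 0.588, 0.29, 0.176, 0.07, 0.03
R0 = Σ lx·mx = 1.154 → 1.15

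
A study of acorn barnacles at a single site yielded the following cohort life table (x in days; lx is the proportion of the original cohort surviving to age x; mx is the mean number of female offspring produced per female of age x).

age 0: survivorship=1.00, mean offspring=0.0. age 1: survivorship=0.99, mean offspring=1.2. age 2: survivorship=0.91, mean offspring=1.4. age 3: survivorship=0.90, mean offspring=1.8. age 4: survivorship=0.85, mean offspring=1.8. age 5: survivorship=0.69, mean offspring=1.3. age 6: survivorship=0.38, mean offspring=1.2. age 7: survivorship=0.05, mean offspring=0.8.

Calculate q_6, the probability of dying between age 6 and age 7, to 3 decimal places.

0.868

q_6 = (l_6 − l_7) / l_6 = (0.38 − 0.05) / 0.38
     = 0.33 / 0.38 = 0.868421… → 0.868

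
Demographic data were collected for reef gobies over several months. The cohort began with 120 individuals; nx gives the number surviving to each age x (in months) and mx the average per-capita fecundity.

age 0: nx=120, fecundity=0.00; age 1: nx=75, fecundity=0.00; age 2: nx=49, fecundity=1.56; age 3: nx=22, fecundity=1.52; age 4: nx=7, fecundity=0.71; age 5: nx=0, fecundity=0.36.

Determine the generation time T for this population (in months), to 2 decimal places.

lx = nx/n0 = nx/120: 1, 0.625, 0.40833…, 0.18333…, 0.05833…, 0
lx·mx: 0, 0, 0.637…, 0.278667…, 0.041417…, 0 → R0 = 0.957083…
x·lx·mx: 0, 0, 1.274…, 0.836…, 0.165667…, 0 → Σ = 2.275667…
T = 2.275667… / 0.957083… = 2.37771… → 2.38

2.38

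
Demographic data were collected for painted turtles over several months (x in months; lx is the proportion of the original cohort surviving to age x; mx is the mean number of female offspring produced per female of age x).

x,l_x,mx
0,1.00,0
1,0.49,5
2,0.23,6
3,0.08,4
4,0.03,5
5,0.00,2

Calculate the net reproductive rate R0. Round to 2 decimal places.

4.30

lx·mx by age: 0, 2.45, 1.38, 0.32, 0.15, 0
R0 = Σ lx·mx = 4.3 → 4.30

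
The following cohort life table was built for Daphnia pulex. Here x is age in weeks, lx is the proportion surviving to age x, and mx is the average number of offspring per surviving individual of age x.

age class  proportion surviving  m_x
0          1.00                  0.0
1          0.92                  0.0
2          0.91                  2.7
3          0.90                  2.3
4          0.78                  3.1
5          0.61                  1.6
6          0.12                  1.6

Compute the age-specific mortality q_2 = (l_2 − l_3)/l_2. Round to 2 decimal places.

q_2 = (l_2 − l_3) / l_2 = (0.91 − 0.9) / 0.91
     = 0.01 / 0.91 = 0.010989… → 0.01

0.01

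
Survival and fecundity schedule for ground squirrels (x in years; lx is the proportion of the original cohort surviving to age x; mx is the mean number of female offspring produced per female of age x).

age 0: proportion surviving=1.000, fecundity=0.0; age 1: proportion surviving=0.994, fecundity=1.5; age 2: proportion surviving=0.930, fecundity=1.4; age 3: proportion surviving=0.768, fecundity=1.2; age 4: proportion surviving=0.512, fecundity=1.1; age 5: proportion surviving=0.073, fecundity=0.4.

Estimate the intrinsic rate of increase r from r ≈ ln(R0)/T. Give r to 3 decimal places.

0.679

R0 = Σ lx·mx = 0 + 1.491 + 1.302 + 0.9216 + 0.5632 + 0.0292 = 4.307
Σ x·lx·mx = 9.2586; T = 9.2586/4.307 = 2.14966…
r ≈ ln(R0)/T = ln(4.307)/2.14966… = 0.67929… → 0.679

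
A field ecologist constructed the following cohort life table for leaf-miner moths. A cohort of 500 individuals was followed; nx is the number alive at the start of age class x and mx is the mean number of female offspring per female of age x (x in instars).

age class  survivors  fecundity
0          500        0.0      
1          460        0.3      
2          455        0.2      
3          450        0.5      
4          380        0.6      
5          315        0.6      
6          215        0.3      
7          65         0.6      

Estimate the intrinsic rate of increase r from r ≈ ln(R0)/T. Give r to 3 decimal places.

lx = nx/n0 = nx/500: 1, 0.92, 0.91, 0.9, 0.76, 0.63, 0.43, 0.13
R0 = Σ lx·mx = 0 + 0.276 + 0.182 + 0.45 + 0.456 + 0.378 + 0.129 + 0.078 = 1.949
Σ x·lx·mx = 7.024; T = 7.024/1.949 = 3.6039…
r ≈ ln(R0)/T = ln(1.949)/3.6039… = 0.18517… → 0.185

0.185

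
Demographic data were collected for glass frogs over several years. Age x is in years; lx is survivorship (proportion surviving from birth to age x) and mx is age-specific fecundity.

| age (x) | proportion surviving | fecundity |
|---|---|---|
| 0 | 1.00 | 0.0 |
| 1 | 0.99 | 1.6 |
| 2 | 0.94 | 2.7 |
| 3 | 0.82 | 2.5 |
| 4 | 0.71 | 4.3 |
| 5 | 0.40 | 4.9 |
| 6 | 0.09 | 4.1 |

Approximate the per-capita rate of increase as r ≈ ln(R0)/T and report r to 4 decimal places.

R0 = Σ lx·mx = 0 + 1.584 + 2.538 + 2.05 + 3.053 + 1.96 + 0.369 = 11.554
Σ x·lx·mx = 37.036; T = 37.036/11.554 = 3.20547…
r ≈ ln(R0)/T = ln(11.554)/3.20547… = 0.763392… → 0.7634

0.7634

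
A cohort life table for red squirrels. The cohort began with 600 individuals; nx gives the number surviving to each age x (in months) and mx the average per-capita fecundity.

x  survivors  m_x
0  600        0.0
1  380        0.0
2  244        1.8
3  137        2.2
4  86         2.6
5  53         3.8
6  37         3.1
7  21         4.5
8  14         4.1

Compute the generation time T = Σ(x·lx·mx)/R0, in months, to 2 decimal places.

3.84

lx = nx/n0 = nx/600: 1, 0.63333…, 0.40667…, 0.22833…, 0.14333…, 0.08833…, 0.06167…, 0.035, 0.02333…
lx·mx: 0, 0, 0.732…, 0.502333…, 0.372667…, 0.335667…, 0.191167…, 0.1575, 0.095667… → R0 = 2.387…
x·lx·mx: 0, 0, 1.464…, 1.507…, 1.490667…, 1.678333…, 1.147…, 1.1025, 0.765333… → Σ = 9.154833…
T = 9.154833… / 2.387… = 3.835288… → 3.84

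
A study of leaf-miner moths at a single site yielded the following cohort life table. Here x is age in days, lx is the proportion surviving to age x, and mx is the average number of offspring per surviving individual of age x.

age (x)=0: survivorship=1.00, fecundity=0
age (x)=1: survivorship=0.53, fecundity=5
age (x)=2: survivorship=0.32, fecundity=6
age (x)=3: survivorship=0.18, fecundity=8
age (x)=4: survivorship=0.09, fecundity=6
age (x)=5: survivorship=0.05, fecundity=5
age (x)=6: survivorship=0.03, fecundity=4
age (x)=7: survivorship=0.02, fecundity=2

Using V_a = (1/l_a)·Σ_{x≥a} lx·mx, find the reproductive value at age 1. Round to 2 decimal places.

lx·mx for x ≥ 1: 2.65, 1.92, 1.44, 0.54, 0.25, 0.12, 0.04 → sum = 6.96
V_1 = 6.96 / l_1 = 6.96 / 0.53 = 13.132075… → 13.13

13.13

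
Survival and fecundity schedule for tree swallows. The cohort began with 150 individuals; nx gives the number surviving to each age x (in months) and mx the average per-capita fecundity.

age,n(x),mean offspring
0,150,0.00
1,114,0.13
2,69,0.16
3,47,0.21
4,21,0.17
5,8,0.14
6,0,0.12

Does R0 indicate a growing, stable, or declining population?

declining

lx = nx/n0 = nx/150: 1, 0.76, 0.46, 0.31333…, 0.14, 0.05333…, 0
R0 = Σ lx·mx = 0 + 0.0988 + 0.0736 + 0.0658… + 0.0238 + 0.007467… + 0 = 0.269467…
R0 < 1, so the population is declining.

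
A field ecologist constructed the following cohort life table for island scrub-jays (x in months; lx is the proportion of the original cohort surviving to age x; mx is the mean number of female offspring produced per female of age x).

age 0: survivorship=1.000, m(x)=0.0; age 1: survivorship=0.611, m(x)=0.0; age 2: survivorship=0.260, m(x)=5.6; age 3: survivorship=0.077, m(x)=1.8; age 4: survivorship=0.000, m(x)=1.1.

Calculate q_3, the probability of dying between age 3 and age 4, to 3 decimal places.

1.000

q_3 = (l_3 − l_4) / l_3 = (0.077 − 0) / 0.077
     = 0.077 / 0.077 = 1 → 1.000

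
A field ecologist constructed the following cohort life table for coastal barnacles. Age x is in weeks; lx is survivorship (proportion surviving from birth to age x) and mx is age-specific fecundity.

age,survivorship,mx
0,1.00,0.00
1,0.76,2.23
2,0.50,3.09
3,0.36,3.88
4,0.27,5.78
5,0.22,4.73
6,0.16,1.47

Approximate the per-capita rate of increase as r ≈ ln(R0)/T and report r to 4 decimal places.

0.6885

R0 = Σ lx·mx = 0 + 1.6948 + 1.545 + 1.3968 + 1.5606 + 1.0406 + 0.2352 = 7.473
Σ x·lx·mx = 21.8318; T = 21.8318/7.473 = 2.92142…
r ≈ ln(R0)/T = ln(7.473)/2.92142… = 0.688464… → 0.6885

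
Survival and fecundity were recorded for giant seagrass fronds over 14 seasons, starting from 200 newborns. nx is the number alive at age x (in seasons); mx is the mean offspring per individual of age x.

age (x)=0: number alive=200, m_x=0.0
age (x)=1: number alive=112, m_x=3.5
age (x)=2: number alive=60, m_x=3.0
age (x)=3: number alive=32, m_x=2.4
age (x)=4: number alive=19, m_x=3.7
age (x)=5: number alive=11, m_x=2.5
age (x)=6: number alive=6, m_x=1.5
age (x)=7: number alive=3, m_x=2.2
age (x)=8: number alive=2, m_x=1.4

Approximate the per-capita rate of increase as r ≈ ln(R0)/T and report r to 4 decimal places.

0.6736

lx = nx/n0 = nx/200: 1, 0.56, 0.3, 0.16, 0.095, 0.055, 0.03, 0.015, 0.01
R0 = Σ lx·mx = 0 + 1.96 + 0.9 + 0.384 + 0.3515 + 0.1375 + 0.045 + 0.033 + 0.014 = 3.825
Σ x·lx·mx = 7.6185; T = 7.6185/3.825 = 1.99176…
r ≈ ln(R0)/T = ln(3.825)/1.99176… = 0.673553… → 0.6736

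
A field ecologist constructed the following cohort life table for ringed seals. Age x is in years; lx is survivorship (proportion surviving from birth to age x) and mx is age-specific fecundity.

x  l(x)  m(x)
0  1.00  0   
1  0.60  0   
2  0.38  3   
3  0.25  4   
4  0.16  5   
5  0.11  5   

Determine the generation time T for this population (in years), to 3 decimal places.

lx·mx: 0, 0, 1.14, 1, 0.8, 0.55 → R0 = 3.49
x·lx·mx: 0, 0, 2.28, 3, 3.2, 2.75 → Σ = 11.23
T = 11.23 / 3.49 = 3.217765… → 3.218

3.218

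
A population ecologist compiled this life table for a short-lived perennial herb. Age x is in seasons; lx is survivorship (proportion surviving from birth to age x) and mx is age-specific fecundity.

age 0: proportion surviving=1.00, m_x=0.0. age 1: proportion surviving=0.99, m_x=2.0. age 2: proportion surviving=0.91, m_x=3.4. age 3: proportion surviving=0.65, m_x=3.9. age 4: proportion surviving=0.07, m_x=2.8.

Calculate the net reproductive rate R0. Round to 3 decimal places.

lx·mx by age: 0, 1.98, 3.094, 2.535, 0.196
R0 = Σ lx·mx = 7.805 → 7.805

7.805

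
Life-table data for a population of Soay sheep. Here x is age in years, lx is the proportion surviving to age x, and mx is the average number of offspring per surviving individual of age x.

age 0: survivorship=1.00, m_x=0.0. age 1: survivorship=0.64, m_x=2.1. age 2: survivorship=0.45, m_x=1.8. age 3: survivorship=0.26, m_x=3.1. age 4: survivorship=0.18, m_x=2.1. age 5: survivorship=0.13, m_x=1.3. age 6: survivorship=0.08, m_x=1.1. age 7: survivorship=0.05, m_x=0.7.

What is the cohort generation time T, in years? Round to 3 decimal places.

2.345

lx·mx: 0, 1.344, 0.81, 0.806, 0.378, 0.169, 0.088, 0.035 → R0 = 3.63
x·lx·mx: 0, 1.344, 1.62, 2.418, 1.512, 0.845, 0.528, 0.245 → Σ = 8.512
T = 8.512 / 3.63 = 2.344904… → 2.345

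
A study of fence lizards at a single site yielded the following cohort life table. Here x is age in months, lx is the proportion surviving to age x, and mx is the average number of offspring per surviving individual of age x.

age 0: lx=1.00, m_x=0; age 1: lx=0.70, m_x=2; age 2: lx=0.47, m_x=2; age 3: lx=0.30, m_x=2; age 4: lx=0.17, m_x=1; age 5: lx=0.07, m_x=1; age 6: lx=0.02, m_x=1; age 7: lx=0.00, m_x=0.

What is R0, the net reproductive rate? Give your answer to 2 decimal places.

3.20

lx·mx by age: 0, 1.4, 0.94, 0.6, 0.17, 0.07, 0.02, 0
R0 = Σ lx·mx = 3.2 → 3.20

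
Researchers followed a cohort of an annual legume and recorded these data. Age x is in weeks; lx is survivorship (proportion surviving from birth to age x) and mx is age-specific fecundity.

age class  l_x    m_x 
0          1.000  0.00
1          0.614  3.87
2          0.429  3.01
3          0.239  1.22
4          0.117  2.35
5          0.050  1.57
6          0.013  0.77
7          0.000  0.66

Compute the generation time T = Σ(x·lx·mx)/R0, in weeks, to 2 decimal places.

lx·mx: 0, 2.37618, 1.29129, 0.29158, 0.27495, 0.0785, 0.01001, 0 → R0 = 4.32251
x·lx·mx: 0, 2.37618, 2.58258, 0.87474, 1.0998, 0.3925, 0.06006, 0 → Σ = 7.38586
T = 7.38586 / 4.32251 = 1.708697… → 1.71

1.71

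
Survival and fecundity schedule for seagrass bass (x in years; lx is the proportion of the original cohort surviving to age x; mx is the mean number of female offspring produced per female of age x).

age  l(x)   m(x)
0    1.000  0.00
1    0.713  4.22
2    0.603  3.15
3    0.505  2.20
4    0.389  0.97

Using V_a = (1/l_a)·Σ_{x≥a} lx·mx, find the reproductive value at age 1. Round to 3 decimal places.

8.971

lx·mx for x ≥ 1: 3.00886, 1.89945, 1.111, 0.37733 → sum = 6.39664
V_1 = 6.39664 / l_1 = 6.39664 / 0.713 = 8.971445… → 8.971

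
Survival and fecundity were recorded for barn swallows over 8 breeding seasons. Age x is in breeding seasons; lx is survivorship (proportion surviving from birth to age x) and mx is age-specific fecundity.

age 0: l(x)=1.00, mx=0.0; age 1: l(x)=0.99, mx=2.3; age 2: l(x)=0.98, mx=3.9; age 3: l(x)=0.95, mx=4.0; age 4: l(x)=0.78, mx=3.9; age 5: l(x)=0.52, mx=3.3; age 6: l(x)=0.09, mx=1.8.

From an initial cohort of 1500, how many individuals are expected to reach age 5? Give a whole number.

Expected survivors = N0 · l_5 = 1500 × 0.52 = 780 → 780

780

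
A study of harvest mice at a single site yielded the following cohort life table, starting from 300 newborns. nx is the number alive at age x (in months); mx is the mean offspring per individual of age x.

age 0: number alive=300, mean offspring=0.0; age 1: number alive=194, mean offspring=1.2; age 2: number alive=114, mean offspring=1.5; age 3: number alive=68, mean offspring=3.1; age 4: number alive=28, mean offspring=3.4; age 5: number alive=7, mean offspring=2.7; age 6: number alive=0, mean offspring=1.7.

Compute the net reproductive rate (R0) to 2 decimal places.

lx = nx/n0 = nx/300: 1, 0.64667…, 0.38, 0.22667…, 0.09333…, 0.02333…, 0
lx·mx by age: 0, 0.776…, 0.57, 0.702667…, 0.317333…, 0.063…, 0
R0 = Σ lx·mx = 2.429… → 2.43

2.43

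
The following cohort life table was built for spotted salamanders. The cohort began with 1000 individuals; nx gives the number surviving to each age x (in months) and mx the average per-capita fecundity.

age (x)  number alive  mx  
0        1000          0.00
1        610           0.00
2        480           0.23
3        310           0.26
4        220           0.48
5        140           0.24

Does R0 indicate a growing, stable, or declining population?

lx = nx/n0 = nx/1000: 1, 0.61, 0.48, 0.31, 0.22, 0.14
R0 = Σ lx·mx = 0 + 0 + 0.1104 + 0.0806 + 0.1056 + 0.0336 = 0.3302
R0 < 1, so the population is declining.

declining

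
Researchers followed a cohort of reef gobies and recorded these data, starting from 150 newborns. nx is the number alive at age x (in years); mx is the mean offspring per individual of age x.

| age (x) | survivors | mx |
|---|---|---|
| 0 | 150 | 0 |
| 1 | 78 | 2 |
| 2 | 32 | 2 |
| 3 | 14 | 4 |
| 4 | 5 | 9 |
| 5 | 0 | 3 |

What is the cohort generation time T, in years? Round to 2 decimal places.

1.97

lx = nx/n0 = nx/150: 1, 0.52, 0.21333…, 0.09333…, 0.03333…, 0
lx·mx: 0, 1.04, 0.426667…, 0.373333…, 0.3…, 0 → R0 = 2.14…
x·lx·mx: 0, 1.04, 0.853333…, 1.12…, 1.2…, 0 → Σ = 4.213333…
T = 4.213333… / 2.14… = 1.968847… → 1.97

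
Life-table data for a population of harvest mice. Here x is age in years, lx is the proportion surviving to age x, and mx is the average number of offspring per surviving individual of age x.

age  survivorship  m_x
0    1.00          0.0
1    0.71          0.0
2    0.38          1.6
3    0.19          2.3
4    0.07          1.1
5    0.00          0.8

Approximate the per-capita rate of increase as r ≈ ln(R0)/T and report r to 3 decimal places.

R0 = Σ lx·mx = 0 + 0 + 0.608 + 0.437 + 0.077 + 0 = 1.122
Σ x·lx·mx = 2.835; T = 2.835/1.122 = 2.52674…
r ≈ ln(R0)/T = ln(1.122)/2.52674… = 0.04556… → 0.046

0.046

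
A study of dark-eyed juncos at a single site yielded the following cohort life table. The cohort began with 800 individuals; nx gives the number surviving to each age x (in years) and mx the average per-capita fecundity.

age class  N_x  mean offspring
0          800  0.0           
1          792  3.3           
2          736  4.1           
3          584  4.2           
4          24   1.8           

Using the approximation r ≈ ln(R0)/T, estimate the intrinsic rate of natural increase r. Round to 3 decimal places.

lx = nx/n0 = nx/800: 1, 0.99, 0.92, 0.73, 0.03
R0 = Σ lx·mx = 0 + 3.267 + 3.772 + 3.066 + 0.054 = 10.159
Σ x·lx·mx = 20.225; T = 20.225/10.159 = 1.99085…
r ≈ ln(R0)/T = ln(10.159)/1.99085… = 1.16451… → 1.165

1.165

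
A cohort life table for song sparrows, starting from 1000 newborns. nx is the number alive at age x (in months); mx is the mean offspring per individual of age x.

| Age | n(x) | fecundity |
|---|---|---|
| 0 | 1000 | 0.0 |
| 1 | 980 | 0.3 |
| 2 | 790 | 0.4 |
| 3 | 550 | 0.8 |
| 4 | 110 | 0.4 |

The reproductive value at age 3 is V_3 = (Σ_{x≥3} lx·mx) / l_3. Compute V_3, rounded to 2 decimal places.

0.88

lx = nx/n0 = nx/1000: 1, 0.98, 0.79, 0.55, 0.11
lx·mx for x ≥ 3: 0.44, 0.044 → sum = 0.484
V_3 = 0.484 / l_3 = 0.484 / 0.55 = 0.88 → 0.88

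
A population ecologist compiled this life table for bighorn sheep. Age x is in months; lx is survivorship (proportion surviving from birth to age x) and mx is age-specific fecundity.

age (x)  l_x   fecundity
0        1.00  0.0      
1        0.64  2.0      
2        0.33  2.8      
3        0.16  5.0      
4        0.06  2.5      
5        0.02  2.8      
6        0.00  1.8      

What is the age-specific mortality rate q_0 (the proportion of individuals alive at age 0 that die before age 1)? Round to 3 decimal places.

0.360

q_0 = (l_0 − l_1) / l_0 = (1 − 0.64) / 1
     = 0.36 / 1 = 0.36 → 0.360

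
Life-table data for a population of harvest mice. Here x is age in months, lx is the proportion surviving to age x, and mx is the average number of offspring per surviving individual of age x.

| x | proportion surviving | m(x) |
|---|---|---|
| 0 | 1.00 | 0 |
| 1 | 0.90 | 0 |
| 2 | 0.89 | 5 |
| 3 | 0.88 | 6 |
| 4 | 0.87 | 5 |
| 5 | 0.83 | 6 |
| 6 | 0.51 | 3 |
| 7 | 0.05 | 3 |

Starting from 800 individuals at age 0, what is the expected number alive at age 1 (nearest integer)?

720

Expected survivors = N0 · l_1 = 800 × 0.90 = 720 → 720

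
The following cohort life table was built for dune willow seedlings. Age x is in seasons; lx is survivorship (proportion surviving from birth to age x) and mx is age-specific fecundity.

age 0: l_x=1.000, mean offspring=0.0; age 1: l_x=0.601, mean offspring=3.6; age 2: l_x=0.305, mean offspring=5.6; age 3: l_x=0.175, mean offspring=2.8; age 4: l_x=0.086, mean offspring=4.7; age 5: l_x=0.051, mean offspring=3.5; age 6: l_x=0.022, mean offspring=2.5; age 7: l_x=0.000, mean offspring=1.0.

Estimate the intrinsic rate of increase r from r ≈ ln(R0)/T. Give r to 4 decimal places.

R0 = Σ lx·mx = 0 + 2.1636 + 1.708 + 0.49 + 0.4042 + 0.1785 + 0.055 + 0 = 4.9993
Σ x·lx·mx = 9.8889; T = 9.8889/4.9993 = 1.97806…
r ≈ ln(R0)/T = ln(4.9993)/1.97806… = 0.813575… → 0.8136

0.8136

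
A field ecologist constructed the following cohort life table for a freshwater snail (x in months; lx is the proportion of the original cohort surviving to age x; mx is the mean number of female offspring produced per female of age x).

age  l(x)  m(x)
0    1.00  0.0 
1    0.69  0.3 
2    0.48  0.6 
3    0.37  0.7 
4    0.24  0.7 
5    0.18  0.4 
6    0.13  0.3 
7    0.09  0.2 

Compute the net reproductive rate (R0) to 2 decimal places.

lx·mx by age: 0, 0.207, 0.288, 0.259, 0.168, 0.072, 0.039, 0.018
R0 = Σ lx·mx = 1.051 → 1.05

1.05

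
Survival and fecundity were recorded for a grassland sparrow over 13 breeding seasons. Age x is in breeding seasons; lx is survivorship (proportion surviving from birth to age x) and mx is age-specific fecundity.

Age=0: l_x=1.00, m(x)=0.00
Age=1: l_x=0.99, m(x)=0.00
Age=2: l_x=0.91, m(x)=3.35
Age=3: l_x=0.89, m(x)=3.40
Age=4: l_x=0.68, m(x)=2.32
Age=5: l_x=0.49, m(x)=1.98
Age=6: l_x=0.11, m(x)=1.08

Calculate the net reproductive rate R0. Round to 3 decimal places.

8.741

lx·mx by age: 0, 0, 3.0485, 3.026, 1.5776, 0.9702, 0.1188
R0 = Σ lx·mx = 8.7411 → 8.741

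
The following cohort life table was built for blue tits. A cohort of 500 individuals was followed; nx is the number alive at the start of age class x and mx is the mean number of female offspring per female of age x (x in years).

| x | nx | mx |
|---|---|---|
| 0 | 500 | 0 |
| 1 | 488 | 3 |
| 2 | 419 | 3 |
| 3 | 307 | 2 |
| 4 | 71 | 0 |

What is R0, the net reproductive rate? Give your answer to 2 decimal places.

6.67

lx = nx/n0 = nx/500: 1, 0.976, 0.838, 0.614, 0.142
lx·mx by age: 0, 2.928, 2.514, 1.228, 0
R0 = Σ lx·mx = 6.67 → 6.67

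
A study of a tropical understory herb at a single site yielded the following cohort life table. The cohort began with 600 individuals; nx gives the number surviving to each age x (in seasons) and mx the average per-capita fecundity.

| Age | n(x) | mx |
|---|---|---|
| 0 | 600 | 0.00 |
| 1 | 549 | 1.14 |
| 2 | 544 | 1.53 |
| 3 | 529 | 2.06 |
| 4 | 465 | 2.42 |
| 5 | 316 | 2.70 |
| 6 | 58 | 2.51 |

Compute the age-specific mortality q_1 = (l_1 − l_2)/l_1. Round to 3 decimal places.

lx = nx/n0 = nx/600: 1, 0.915, 0.90667…, 0.88167…, 0.775, 0.52667…, 0.09667…
q_1 = (l_1 − l_2) / l_1 = (0.915 − 0.906667…) / 0.915
     = 0.008333… / 0.915 = 0.009107… → 0.009

0.009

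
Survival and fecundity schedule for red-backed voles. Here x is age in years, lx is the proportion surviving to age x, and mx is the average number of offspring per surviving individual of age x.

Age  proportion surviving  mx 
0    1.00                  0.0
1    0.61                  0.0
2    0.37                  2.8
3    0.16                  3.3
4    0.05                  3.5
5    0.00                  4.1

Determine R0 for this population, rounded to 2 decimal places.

lx·mx by age: 0, 0, 1.036, 0.528, 0.175, 0
R0 = Σ lx·mx = 1.739 → 1.74

1.74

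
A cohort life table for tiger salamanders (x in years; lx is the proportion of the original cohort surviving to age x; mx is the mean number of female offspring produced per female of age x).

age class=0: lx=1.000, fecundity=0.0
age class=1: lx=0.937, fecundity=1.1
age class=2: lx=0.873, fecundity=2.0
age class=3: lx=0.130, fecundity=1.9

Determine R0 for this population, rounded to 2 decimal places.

lx·mx by age: 0, 1.0307, 1.746, 0.247
R0 = Σ lx·mx = 3.0237 → 3.02

3.02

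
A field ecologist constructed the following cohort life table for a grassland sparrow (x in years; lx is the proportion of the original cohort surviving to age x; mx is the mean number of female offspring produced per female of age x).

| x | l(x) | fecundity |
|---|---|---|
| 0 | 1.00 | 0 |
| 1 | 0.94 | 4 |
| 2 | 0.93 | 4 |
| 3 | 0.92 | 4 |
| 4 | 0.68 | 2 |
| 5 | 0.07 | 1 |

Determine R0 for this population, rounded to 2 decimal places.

12.59

lx·mx by age: 0, 3.76, 3.72, 3.68, 1.36, 0.07
R0 = Σ lx·mx = 12.59 → 12.59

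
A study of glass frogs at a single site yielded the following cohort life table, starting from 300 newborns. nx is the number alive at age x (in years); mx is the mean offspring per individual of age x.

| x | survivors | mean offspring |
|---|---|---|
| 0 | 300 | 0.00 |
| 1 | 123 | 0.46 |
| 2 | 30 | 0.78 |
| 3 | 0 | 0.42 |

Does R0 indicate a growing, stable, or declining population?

declining

lx = nx/n0 = nx/300: 1, 0.41, 0.1, 0
R0 = Σ lx·mx = 0 + 0.1886 + 0.078 + 0 = 0.2666
R0 < 1, so the population is declining.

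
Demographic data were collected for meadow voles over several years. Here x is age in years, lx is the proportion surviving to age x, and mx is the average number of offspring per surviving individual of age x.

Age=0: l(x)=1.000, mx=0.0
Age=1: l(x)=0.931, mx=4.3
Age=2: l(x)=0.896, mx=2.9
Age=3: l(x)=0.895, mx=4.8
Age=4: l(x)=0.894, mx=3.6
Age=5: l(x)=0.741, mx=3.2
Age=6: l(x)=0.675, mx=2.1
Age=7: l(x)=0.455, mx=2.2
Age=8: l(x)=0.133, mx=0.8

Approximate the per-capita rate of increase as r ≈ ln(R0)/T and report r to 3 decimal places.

0.886

R0 = Σ lx·mx = 0 + 4.0033 + 2.5984 + 4.296 + 3.2184 + 2.3712 + 1.4175 + 1.001 + 0.1064 = 19.0122
Σ x·lx·mx = 63.1809; T = 63.1809/19.0122 = 3.32318…
r ≈ ln(R0)/T = ln(19.0122)/3.32318… = 0.88622… → 0.886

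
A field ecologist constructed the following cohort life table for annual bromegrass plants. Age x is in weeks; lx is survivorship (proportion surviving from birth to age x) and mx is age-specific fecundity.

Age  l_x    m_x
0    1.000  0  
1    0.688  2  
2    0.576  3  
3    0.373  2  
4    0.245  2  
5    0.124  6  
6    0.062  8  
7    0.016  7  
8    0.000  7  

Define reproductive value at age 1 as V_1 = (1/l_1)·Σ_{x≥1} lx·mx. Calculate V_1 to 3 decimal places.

lx·mx for x ≥ 1: 1.376, 1.728, 0.746, 0.49, 0.744, 0.496, 0.112, 0 → sum = 5.692
V_1 = 5.692 / l_1 = 5.692 / 0.688 = 8.273256… → 8.273

8.273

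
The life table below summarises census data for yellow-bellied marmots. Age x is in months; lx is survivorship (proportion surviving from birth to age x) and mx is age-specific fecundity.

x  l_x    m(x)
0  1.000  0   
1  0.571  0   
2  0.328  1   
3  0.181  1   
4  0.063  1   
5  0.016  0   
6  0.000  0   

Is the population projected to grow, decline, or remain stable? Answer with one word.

declining

R0 = Σ lx·mx = 0 + 0 + 0.328 + 0.181 + 0.063 + 0 + 0 = 0.572
R0 < 1, so the population is declining.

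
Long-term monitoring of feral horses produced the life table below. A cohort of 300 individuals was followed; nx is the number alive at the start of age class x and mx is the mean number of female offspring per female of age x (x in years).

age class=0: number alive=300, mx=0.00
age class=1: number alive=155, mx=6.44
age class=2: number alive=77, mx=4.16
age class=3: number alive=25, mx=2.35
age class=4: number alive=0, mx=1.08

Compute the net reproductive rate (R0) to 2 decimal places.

lx = nx/n0 = nx/300: 1, 0.51667…, 0.25667…, 0.08333…, 0
lx·mx by age: 0, 3.327333…, 1.067733…, 0.195833…, 0
R0 = Σ lx·mx = 4.5909… → 4.59

4.59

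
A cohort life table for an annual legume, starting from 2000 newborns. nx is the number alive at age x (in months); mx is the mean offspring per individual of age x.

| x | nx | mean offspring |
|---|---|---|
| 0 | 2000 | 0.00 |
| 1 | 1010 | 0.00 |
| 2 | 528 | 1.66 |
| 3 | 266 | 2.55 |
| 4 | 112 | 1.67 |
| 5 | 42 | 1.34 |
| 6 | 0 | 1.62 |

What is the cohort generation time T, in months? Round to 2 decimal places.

lx = nx/n0 = nx/2000: 1, 0.505, 0.264, 0.133, 0.056, 0.021, 0
lx·mx: 0, 0, 0.43824, 0.33915, 0.09352, 0.02814, 0 → R0 = 0.89905
x·lx·mx: 0, 0, 0.87648, 1.01745, 0.37408, 0.1407, 0 → Σ = 2.40871
T = 2.40871 / 0.89905 = 2.679172… → 2.68

2.68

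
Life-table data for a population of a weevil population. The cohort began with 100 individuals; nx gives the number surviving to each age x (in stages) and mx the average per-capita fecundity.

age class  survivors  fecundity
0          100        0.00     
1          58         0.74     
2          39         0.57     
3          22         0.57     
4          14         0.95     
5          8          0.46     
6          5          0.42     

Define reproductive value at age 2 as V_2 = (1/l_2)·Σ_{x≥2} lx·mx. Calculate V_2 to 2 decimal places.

1.38

lx = nx/n0 = nx/100: 1, 0.58, 0.39, 0.22, 0.14, 0.08, 0.05
lx·mx for x ≥ 2: 0.2223, 0.1254, 0.133, 0.0368, 0.021 → sum = 0.5385
V_2 = 0.5385 / l_2 = 0.5385 / 0.39 = 1.380769… → 1.38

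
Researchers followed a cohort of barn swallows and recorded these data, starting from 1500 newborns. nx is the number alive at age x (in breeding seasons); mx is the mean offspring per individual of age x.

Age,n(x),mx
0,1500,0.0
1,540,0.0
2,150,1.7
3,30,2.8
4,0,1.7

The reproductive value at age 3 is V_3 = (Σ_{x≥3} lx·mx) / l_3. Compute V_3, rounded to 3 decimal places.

lx = nx/n0 = nx/1500: 1, 0.36, 0.1, 0.02, 0
lx·mx for x ≥ 3: 0.056, 0 → sum = 0.056
V_3 = 0.056 / l_3 = 0.056 / 0.02 = 2.8 → 2.800

2.800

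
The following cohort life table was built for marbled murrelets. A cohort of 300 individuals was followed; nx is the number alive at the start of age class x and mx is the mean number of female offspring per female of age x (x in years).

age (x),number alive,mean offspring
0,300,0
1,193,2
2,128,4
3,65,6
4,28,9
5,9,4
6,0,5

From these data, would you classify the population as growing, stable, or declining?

growing

lx = nx/n0 = nx/300: 1, 0.64333…, 0.42667…, 0.21667…, 0.09333…, 0.03, 0
R0 = Σ lx·mx = 0 + 1.286667… + 1.706667… + 1.3… + 0.84… + 0.12 + 0 = 5.253333…
R0 > 1, so the population is growing.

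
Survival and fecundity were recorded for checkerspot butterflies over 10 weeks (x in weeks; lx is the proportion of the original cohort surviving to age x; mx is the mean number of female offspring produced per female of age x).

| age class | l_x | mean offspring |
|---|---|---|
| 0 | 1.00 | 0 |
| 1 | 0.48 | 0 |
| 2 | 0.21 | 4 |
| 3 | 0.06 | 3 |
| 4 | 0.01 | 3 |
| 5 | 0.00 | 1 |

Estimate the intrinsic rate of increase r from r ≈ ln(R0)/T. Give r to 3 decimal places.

0.022

R0 = Σ lx·mx = 0 + 0 + 0.84 + 0.18 + 0.03 + 0 = 1.05
Σ x·lx·mx = 2.34; T = 2.34/1.05 = 2.22857…
r ≈ ln(R0)/T = ln(1.05)/2.22857… = 0.02189… → 0.022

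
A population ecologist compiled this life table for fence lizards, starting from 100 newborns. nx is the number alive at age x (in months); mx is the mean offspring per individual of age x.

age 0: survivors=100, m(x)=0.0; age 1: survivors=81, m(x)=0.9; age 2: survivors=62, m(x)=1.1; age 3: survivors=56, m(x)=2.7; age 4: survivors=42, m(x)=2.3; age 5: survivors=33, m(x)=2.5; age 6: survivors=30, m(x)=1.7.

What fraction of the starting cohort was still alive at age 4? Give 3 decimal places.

l_4 = n_4/n_0 = 42/100 = 0.42 → 0.420

0.420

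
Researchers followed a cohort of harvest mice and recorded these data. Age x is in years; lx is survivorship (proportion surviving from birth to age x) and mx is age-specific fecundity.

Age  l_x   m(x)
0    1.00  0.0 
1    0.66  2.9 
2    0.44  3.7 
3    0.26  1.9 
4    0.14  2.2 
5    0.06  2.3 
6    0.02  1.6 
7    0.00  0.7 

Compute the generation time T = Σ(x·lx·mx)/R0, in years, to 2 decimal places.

1.94

lx·mx: 0, 1.914, 1.628, 0.494, 0.308, 0.138, 0.032, 0 → R0 = 4.514
x·lx·mx: 0, 1.914, 3.256, 1.482, 1.232, 0.69, 0.192, 0 → Σ = 8.766
T = 8.766 / 4.514 = 1.941958… → 1.94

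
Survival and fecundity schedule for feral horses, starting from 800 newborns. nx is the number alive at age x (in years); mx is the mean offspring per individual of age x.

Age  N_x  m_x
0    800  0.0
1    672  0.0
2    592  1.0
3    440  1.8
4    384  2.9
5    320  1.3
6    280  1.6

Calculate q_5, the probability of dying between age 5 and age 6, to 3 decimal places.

lx = nx/n0 = nx/800: 1, 0.84, 0.74, 0.55, 0.48, 0.4, 0.35
q_5 = (l_5 − l_6) / l_5 = (0.4 − 0.35) / 0.4
     = 0.05 / 0.4 = 0.125 → 0.125

0.125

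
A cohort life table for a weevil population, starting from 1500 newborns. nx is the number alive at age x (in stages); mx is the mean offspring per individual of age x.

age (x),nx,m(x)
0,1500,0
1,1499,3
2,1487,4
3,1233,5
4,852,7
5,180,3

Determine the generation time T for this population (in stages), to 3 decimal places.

2.658

lx = nx/n0 = nx/1500: 1, 0.99933…, 0.99133…, 0.822, 0.568, 0.12
lx·mx: 0, 2.998…, 3.965333…, 4.11, 3.976, 0.36 → R0 = 15.409333…
x·lx·mx: 0, 2.998…, 7.930667…, 12.33, 15.904, 1.8 → Σ = 40.962667…
T = 40.962667… / 15.409333… = 2.658302… → 2.658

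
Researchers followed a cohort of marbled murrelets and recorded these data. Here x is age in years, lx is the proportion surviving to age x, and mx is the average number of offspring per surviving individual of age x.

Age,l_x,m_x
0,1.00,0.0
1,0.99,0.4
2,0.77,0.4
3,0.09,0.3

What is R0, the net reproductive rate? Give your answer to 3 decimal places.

lx·mx by age: 0, 0.396, 0.308, 0.027
R0 = Σ lx·mx = 0.731 → 0.731

0.731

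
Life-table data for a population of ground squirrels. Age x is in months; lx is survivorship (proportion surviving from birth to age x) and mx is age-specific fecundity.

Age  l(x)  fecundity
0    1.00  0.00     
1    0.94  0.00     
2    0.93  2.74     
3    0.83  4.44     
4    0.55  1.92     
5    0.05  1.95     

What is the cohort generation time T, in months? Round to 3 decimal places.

lx·mx: 0, 0, 2.5482, 3.6852, 1.056, 0.0975 → R0 = 7.3869
x·lx·mx: 0, 0, 5.0964, 11.0556, 4.224, 0.4875 → Σ = 20.8635
T = 20.8635 / 7.3869 = 2.824392… → 2.824

2.824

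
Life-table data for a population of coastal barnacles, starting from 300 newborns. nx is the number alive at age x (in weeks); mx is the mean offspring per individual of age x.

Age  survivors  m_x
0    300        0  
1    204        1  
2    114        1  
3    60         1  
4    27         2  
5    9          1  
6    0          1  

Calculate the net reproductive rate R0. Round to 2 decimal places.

1.47

lx = nx/n0 = nx/300: 1, 0.68, 0.38, 0.2, 0.09, 0.03, 0
lx·mx by age: 0, 0.68, 0.38, 0.2, 0.18, 0.03, 0
R0 = Σ lx·mx = 1.47 → 1.47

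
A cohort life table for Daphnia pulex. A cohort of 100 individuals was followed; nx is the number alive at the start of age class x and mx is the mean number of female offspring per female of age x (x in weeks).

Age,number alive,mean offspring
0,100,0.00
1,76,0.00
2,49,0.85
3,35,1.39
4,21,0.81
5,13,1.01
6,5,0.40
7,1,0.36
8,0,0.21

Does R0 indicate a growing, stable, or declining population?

growing

lx = nx/n0 = nx/100: 1, 0.76, 0.49, 0.35, 0.21, 0.13, 0.05, 0.01, 0
R0 = Σ lx·mx = 0 + 0 + 0.4165 + 0.4865 + 0.1701 + 0.1313 + 0.02 + 0.0036 + 0 = 1.228
R0 > 1, so the population is growing.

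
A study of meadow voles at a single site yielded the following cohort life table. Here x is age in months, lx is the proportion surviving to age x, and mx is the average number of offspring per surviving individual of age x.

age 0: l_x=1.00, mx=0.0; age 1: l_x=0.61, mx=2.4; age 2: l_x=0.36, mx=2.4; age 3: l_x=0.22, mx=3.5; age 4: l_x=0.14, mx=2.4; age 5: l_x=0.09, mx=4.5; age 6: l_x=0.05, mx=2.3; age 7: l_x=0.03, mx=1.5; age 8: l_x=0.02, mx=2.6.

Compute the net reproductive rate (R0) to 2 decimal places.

lx·mx by age: 0, 1.464, 0.864, 0.77, 0.336, 0.405, 0.115, 0.045, 0.052
R0 = Σ lx·mx = 4.051 → 4.05

4.05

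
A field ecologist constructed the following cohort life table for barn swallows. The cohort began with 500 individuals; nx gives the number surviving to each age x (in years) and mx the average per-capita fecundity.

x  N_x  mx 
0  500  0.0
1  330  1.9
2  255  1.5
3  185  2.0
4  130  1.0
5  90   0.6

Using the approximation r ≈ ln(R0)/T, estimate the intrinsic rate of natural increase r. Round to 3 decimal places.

lx = nx/n0 = nx/500: 1, 0.66, 0.51, 0.37, 0.26, 0.18
R0 = Σ lx·mx = 0 + 1.254 + 0.765 + 0.74 + 0.26 + 0.108 = 3.127
Σ x·lx·mx = 6.584; T = 6.584/3.127 = 2.10553…
r ≈ ln(R0)/T = ln(3.127)/2.10553… = 0.54147… → 0.541

0.541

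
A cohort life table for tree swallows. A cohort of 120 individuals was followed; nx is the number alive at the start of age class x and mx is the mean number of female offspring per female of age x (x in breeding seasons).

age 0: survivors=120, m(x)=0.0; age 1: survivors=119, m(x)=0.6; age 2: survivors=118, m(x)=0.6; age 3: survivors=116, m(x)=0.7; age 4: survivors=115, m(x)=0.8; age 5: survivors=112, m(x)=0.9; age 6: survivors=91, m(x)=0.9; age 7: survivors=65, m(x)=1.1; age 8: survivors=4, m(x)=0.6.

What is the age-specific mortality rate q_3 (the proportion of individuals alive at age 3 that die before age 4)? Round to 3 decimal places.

lx = nx/n0 = nx/120: 1, 0.99167…, 0.98333…, 0.96667…, 0.95833…, 0.93333…, 0.75833…, 0.54167…, 0.03333…
q_3 = (l_3 − l_4) / l_3 = (0.966667… − 0.958333…) / 0.966667…
     = 0.008333… / 0.966667… = 0.008621… → 0.009

0.009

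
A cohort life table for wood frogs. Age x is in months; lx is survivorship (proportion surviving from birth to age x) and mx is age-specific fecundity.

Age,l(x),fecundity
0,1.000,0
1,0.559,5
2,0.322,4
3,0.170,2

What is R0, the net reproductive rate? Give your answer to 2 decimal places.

lx·mx by age: 0, 2.795, 1.288, 0.34
R0 = Σ lx·mx = 4.423 → 4.42

4.42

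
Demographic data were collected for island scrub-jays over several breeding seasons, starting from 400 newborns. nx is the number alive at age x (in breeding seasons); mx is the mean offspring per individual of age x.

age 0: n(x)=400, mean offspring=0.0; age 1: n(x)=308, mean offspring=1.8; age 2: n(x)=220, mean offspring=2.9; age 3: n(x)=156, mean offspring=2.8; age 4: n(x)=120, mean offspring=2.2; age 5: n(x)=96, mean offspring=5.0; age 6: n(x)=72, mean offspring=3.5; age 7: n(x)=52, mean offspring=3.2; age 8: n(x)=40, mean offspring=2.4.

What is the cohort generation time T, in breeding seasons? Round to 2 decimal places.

lx = nx/n0 = nx/400: 1, 0.77, 0.55, 0.39, 0.3, 0.24, 0.18, 0.13, 0.1
lx·mx: 0, 1.386, 1.595, 1.092, 0.66, 1.2, 0.63, 0.416, 0.24 → R0 = 7.219
x·lx·mx: 0, 1.386, 3.19, 3.276, 2.64, 6, 3.78, 2.912, 1.92 → Σ = 25.104
T = 25.104 / 7.219 = 3.47749… → 3.48

3.48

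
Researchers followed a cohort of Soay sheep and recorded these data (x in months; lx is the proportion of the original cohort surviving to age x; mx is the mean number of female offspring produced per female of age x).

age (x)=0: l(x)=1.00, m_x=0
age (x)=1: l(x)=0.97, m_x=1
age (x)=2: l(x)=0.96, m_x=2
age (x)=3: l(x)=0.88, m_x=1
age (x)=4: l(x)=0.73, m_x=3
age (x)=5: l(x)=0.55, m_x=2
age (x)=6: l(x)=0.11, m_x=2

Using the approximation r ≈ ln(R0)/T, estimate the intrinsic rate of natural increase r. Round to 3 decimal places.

0.628

R0 = Σ lx·mx = 0 + 0.97 + 1.92 + 0.88 + 2.19 + 1.1 + 0.22 = 7.28
Σ x·lx·mx = 23.03; T = 23.03/7.28 = 3.16346…
r ≈ ln(R0)/T = ln(7.28)/3.16346… = 0.62752… → 0.628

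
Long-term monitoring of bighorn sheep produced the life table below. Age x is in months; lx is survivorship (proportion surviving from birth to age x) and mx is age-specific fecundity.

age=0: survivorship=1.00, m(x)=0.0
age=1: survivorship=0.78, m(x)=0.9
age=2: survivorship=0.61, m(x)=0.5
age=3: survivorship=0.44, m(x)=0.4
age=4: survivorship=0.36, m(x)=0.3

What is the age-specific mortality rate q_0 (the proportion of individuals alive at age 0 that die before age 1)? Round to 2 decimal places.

q_0 = (l_0 − l_1) / l_0 = (1 − 0.78) / 1
     = 0.22 / 1 = 0.22 → 0.22

0.22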